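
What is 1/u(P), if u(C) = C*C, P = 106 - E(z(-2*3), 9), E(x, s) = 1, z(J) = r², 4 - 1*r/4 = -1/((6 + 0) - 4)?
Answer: 1/11025 ≈ 9.0703e-5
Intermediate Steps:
r = 18 (r = 16 - (-4)/((6 + 0) - 4) = 16 - (-4)/(6 - 4) = 16 - (-4)/2 = 16 - 4*(-½) = 16 + 2 = 18)
z(J) = 324 (z(J) = 18² = 324)
P = 105 (P = 106 - 1*1 = 106 - 1 = 105)
u(C) = C²
1/u(P) = 1/(105²) = 1/11025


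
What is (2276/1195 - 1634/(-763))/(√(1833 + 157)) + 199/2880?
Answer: 199/2880 + 1844609*√1990/907226075 ≈ 0.15980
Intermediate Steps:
(2276/1195 - 1634/(-763))/(√(1833 + 157)) + 199/2880 = (2276*(1/1195) - 1634*(-1/763))/(√1990) + 199*(1/2880) = (2276/1195 + 1634/763)*(√1990/1990) + 199/2880 = 3689218*(√1990/1990)/911785 + 199/2880 = 1844609*√1990/907226075 + 199/2880 = 199/2880 + 1844609*√1990/907226075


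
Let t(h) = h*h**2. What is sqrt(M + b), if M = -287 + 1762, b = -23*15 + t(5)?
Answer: sqrt(1255) ≈ 35.426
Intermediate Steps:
t(h) = h**3
b = -220 (b = -23*15 + 5**3 = -345 + 125 = -220)
M = 1475
sqrt(M + b) = sqrt(1475 - 220) = sqrt(1255)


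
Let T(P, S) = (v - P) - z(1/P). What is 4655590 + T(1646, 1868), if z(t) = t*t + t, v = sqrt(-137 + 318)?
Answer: 12609004940657/2709316 + sqrt(181) ≈ 4.6540e+6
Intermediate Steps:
v = sqrt(181) ≈ 13.454
z(t) = t + t**2 (z(t) = t**2 + t = t + t**2)
T(P, S) = sqrt(181) - P - (1 + 1/P)/P (T(P, S) = (sqrt(181) - P) - (1 + 1/P)/P = sqrt(181) - P - (1 + 1/P)/P)
4655590 + T(1646, 1868) = 4655590 + (sqrt(181) - 1*1646 - 1/1646 - 1/1646**2) = 4655590 + (sqrt(181) - 1646 - 1*1/1646 - 1*1/2709316) = 4655590 + (sqrt(181) - 1646 - 1/1646 - 1/2709316) = 4655590 + (-4459535783/2709316 + sqrt(181)) = 12609004940657/2709316 + sqrt(181)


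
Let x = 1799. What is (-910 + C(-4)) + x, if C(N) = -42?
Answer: 847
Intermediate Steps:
(-910 + C(-4)) + x = (-910 - 42) + 1799 = -952 + 1799 = 847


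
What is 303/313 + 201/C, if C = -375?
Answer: 16904/39125 ≈ 0.43205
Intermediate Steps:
303/313 + 201/C = 303/313 + 201/(-375) = 303*(1/313) + 201*(-1/375) = 303/313 - 67/125 = 16904/39125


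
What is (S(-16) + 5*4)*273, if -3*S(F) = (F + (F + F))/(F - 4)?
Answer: 26208/5 ≈ 5241.6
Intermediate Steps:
S(F) = -F/(-4 + F) (S(F) = -(F + (F + F))/(3*(F - 4)) = -(F + 2*F)/(3*(-4 + F)) = -3*F/(3*(-4 + F)) = -F/(-4 + F))
(S(-16) + 5*4)*273 = (-1*(-16)/(-4 - 16) + 5*4)*273 = (-1*(-16)/(-20) + 20)*273 = (-1*(-16)*(-1/20) + 20)*273 = (-⅘ + 20)*273 = (96/5)*273 = 26208/5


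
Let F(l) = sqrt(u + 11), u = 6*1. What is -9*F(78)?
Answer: -9*sqrt(17) ≈ -37.108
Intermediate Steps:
u = 6
F(l) = sqrt(17) (F(l) = sqrt(6 + 11) = sqrt(17))
-9*F(78) = -9*sqrt(17)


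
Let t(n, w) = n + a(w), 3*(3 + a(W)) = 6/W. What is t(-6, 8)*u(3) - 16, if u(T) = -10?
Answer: 143/2 ≈ 71.500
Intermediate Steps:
a(W) = -3 + 2/W (a(W) = -3 + (6/W)/3 = -3 + 2/W)
t(n, w) = -3 + n + 2/w (t(n, w) = n + (-3 + 2/w) = -3 + n + 2/w)
t(-6, 8)*u(3) - 16 = (-3 - 6 + 2/8)*(-10) - 16 = (-3 - 6 + 2*(⅛))*(-10) - 16 = (-3 - 6 + ¼)*(-10) - 16 = -35/4*(-10) - 16 = 175/2 - 16 = 143/2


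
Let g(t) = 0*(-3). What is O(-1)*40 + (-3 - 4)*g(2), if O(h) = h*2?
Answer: -80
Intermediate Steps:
g(t) = 0
O(h) = 2*h
O(-1)*40 + (-3 - 4)*g(2) = (2*(-1))*40 + (-3 - 4)*0 = -2*40 - 7*0 = -80 + 0 = -80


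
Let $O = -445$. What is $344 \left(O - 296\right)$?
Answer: $-254904$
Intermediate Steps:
$344 \left(O - 296\right) = 344 \left(-445 - 296\right) = 344 \left(-741\right) = -254904$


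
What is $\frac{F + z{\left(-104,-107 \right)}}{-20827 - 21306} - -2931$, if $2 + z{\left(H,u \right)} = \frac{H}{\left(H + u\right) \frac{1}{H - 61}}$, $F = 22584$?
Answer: $\frac{26052027011}{8890063} \approx 2930.5$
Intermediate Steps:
$z{\left(H,u \right)} = -2 + \frac{H \left(-61 + H\right)}{H + u}$ ($z{\left(H,u \right)} = -2 + \frac{H}{\left(H + u\right) \frac{1}{H - 61}} = -2 + \frac{H}{\left(H + u\right) \frac{1}{-61 + H}} = -2 + \frac{H}{\frac{1}{-61 + H} \left(H + u\right)} = -2 + H \frac{-61 + H}{H + u} = -2 + \frac{H \left(-61 + H\right)}{H + u}$)
$\frac{F + z{\left(-104,-107 \right)}}{-20827 - 21306} - -2931 = \frac{22584 + \frac{\left(-104\right)^{2} - -6552 - -214}{-104 - 107}}{-20827 - 21306} - -2931 = \frac{22584 + \frac{10816 + 6552 + 214}{-211}}{-42133} + 2931 = \left(22584 - \frac{17582}{211}\right) \left(- \frac{1}{42133}\right) + 2931 = \frac{4747642}{211} \left(- \frac{1}{42133}\right) + 2931 = - \frac{4747642}{8890063} + 2931 = \frac{26052027011}{8890063}$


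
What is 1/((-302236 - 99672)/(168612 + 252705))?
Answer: -32409/30916 ≈ -1.0483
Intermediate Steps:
1/((-302236 - 99672)/(168612 + 252705)) = 1/(-401908/421317) = 1/(-401908*1/421317) = 1/(-30916/32409) = -32409/30916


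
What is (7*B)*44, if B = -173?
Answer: -53284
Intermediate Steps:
(7*B)*44 = (7*(-173))*44 = -1211*44 = -53284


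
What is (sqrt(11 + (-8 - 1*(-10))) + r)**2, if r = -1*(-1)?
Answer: (1 + sqrt(13))**2 ≈ 21.211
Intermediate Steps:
r = 1
(sqrt(11 + (-8 - 1*(-10))) + r)**2 = (sqrt(11 + (-8 - 1*(-10))) + 1)**2 = (sqrt(11 + (-8 + 10)) + 1)**2 = (sqrt(11 + 2) + 1)**2 = (sqrt(13) + 1)**2 = (1 + sqrt(13))**2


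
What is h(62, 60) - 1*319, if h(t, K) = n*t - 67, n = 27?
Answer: 1288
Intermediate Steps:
h(t, K) = -67 + 27*t (h(t, K) = 27*t - 67 = -67 + 27*t)
h(62, 60) - 1*319 = (-67 + 27*62) - 1*319 = (-67 + 1674) - 319 = 1607 - 319 = 1288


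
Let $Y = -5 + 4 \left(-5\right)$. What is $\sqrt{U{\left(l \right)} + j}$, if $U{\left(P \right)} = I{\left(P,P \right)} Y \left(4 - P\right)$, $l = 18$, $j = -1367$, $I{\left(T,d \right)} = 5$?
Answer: $\sqrt{383} \approx 19.57$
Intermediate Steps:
$Y = -25$ ($Y = -5 - 20 = -25$)
$U{\left(P \right)} = -500 + 125 P$ ($U{\left(P \right)} = 5 \left(-25\right) \left(4 - P\right) = - 125 \left(4 - P\right) = -500 + 125 P$)
$\sqrt{U{\left(l \right)} + j} = \sqrt{\left(-500 + 125 \cdot 18\right) - 1367} = \sqrt{\left(-500 + 2250\right) - 1367} = \sqrt{1750 - 1367} = \sqrt{383}$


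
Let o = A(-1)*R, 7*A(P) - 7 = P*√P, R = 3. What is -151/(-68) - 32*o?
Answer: -6377/68 + 96*I/7 ≈ -93.779 + 13.714*I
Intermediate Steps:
A(P) = 1 + P^(3/2)/7 (A(P) = 1 + (P*√P)/7 = 1 + P^(3/2)/7)
o = 3 - 3*I/7 (o = (1 + (-1)^(3/2)/7)*3 = (1 + (-I)/7)*3 = (1 - I/7)*3 = 3 - 3*I/7 ≈ 3.0 - 0.42857*I)
-151/(-68) - 32*o = -151/(-68) - 32*(3 - 3*I/7) = -151*(-1/68) + (-96 + 96*I/7) = 151/68 + (-96 + 96*I/7) = -6377/68 + 96*I/7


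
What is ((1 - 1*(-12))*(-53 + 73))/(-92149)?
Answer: -260/92149 ≈ -0.0028215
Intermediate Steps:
((1 - 1*(-12))*(-53 + 73))/(-92149) = ((1 + 12)*20)*(-1/92149) = (13*20)*(-1/92149) = 260*(-1/92149) = -260/92149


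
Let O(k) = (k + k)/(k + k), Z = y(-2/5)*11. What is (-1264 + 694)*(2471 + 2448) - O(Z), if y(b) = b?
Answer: -2803831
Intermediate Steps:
Z = -22/5 (Z = -2/5*11 = -2*⅕*11 = -⅖*11 = -22/5 ≈ -4.4000)
O(k) = 1 (O(k) = (2*k)/((2*k)) = (2*k)*(1/(2*k)) = 1)
(-1264 + 694)*(2471 + 2448) - O(Z) = (-1264 + 694)*(2471 + 2448) - 1*1 = -570*4919 - 1 = -2803830 - 1 = -2803831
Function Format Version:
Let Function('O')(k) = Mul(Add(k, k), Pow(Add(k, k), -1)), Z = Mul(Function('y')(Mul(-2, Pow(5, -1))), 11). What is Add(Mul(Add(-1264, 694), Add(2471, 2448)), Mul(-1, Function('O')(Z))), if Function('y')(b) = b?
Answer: -2803831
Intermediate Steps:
Z = Rational(-22, 5) (Z = Mul(Mul(-2, Pow(5, -1)), 11) = Mul(Mul(-2, Rational(1, 5)), 11) = Mul(Rational(-2, 5), 11) = Rational(-22, 5) ≈ -4.4000)
Function('O')(k) = 1 (Function('O')(k) = Mul(Mul(2, k), Pow(Mul(2, k), -1)) = Mul(Mul(2, k), Mul(Rational(1, 2), Pow(k, -1))) = 1)
Add(Mul(Add(-1264, 694), Add(2471, 2448)), Mul(-1, Function('O')(Z))) = Add(Mul(Add(-1264, 694), Add(2471, 2448)), Mul(-1, 1)) = Add(Mul(-570, 4919), -1) = Add(-2803830, -1) = -2803831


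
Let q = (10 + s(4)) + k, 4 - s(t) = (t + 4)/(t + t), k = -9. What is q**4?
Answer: 256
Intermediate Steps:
s(t) = 4 - (4 + t)/(2*t) (s(t) = 4 - (t + 4)/(t + t) = 4 - (4 + t)/(2*t))
q = 4 (q = (10 + (7/2 - 2/4)) - 9 = (10 + (7/2 - 2*1/4)) - 9 = (10 + (7/2 - 1/2)) - 9 = (10 + 3) - 9 = 13 - 9 = 4)
q**4 = 4**4 = 256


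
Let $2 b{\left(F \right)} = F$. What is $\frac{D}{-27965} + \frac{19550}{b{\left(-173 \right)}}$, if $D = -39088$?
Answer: $- \frac{155238468}{691135} \approx -224.61$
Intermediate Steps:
$b{\left(F \right)} = \frac{F}{2}$
$\frac{D}{-27965} + \frac{19550}{b{\left(-173 \right)}} = - \frac{39088}{-27965} + \frac{19550}{\frac{1}{2} \left(-173\right)} = \left(-39088\right) \left(- \frac{1}{27965}\right) + \frac{19550}{- \frac{173}{2}} = \frac{5584}{3995} + 19550 \left(- \frac{2}{173}\right) = \frac{5584}{3995} - \frac{39100}{173} = - \frac{155238468}{691135}$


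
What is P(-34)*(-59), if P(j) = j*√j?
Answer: 2006*I*√34 ≈ 11697.0*I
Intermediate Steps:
P(j) = j^(3/2)
P(-34)*(-59) = (-34)^(3/2)*(-59) = -34*I*√34*(-59) = 2006*I*√34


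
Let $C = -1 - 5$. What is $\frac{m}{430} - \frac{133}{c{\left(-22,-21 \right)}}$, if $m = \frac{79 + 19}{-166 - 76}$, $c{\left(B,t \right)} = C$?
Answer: $\frac{1729924}{78045} \approx 22.166$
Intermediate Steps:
$C = -6$
$c{\left(B,t \right)} = -6$
$m = - \frac{49}{121}$ ($m = \frac{98}{-242} = 98 \left(- \frac{1}{242}\right) = - \frac{49}{121} \approx -0.40496$)
$\frac{m}{430} - \frac{133}{c{\left(-22,-21 \right)}} = - \frac{49}{121 \cdot 430} - \frac{133}{-6} = \left(- \frac{49}{121}\right) \frac{1}{430} - - \frac{133}{6} = - \frac{49}{52030} + \frac{133}{6} = \frac{1729924}{78045}$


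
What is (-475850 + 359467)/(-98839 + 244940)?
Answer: -116383/146101 ≈ -0.79659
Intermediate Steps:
(-475850 + 359467)/(-98839 + 244940) = -116383/146101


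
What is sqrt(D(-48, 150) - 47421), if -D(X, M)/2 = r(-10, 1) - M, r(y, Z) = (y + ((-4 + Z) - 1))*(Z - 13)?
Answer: 3*I*sqrt(5273) ≈ 217.85*I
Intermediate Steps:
r(y, Z) = (-13 + Z)*(-5 + Z + y) (r(y, Z) = (y + (-5 + Z))*(-13 + Z) = (-5 + Z + y)*(-13 + Z) = (-13 + Z)*(-5 + Z + y))
D(X, M) = -336 + 2*M (D(X, M) = -2*((65 + 1**2 - 18*1 - 13*(-10) + 1*(-10)) - M) = -2*((65 + 1 - 18 + 130 - 10) - M) = -2*(168 - M) = -336 + 2*M)
sqrt(D(-48, 150) - 47421) = sqrt((-336 + 2*150) - 47421) = sqrt((-336 + 300) - 47421) = sqrt(-36 - 47421) = sqrt(-47457) = 3*I*sqrt(5273)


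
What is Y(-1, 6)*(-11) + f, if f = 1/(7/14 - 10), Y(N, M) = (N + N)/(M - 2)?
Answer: 205/38 ≈ 5.3947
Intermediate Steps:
Y(N, M) = 2*N/(-2 + M) (Y(N, M) = (2*N)/(-2 + M) = 2*N/(-2 + M))
f = -2/19 (f = 1/(7*(1/14) - 10) = 1/(1/2 - 10) = 1/(-19/2) = -2/19 ≈ -0.10526)
Y(-1, 6)*(-11) + f = (2*(-1)/(-2 + 6))*(-11) - 2/19 = (2*(-1)/4)*(-11) - 2/19 = (2*(-1)*(1/4))*(-11) - 2/19 = -1/2*(-11) - 2/19 = 11/2 - 2/19 = 205/38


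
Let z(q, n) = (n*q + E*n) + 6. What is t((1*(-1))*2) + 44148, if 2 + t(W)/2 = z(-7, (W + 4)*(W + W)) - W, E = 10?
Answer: 44112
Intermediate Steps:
z(q, n) = 6 + 10*n + n*q (z(q, n) = (n*q + 10*n) + 6 = (10*n + n*q) + 6 = 6 + 10*n + n*q)
t(W) = 8 - 2*W + 12*W*(4 + W) (t(W) = -4 + 2*((6 + 10*((W + 4)*(W + W)) + ((W + 4)*(W + W))*(-7)) - W) = -4 + 2*((6 + 10*((4 + W)*(2*W)) + ((4 + W)*(2*W))*(-7)) - W) = -4 + 2*((6 + 10*(2*W*(4 + W)) + (2*W*(4 + W))*(-7)) - W) = -4 + 2*((6 + 20*W*(4 + W) - 14*W*(4 + W)) - W) = -4 + 2*((6 + 6*W*(4 + W)) - W) = -4 + 2*(6 - W + 6*W*(4 + W)) = -4 + (12 - 2*W + 12*W*(4 + W)) = 8 - 2*W + 12*W*(4 + W))
t((1*(-1))*2) + 44148 = (8 + 12*((1*(-1))*2)² + 46*((1*(-1))*2)) + 44148 = (8 + 12*(-1*2)² + 46*(-1*2)) + 44148 = (8 + 12*(-2)² + 46*(-2)) + 44148 = (8 + 12*4 - 92) + 44148 = (8 + 48 - 92) + 44148 = -36 + 44148 = 44112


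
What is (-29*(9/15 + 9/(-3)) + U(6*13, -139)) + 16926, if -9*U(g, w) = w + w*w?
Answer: 222964/15 ≈ 14864.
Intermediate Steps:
U(g, w) = -w/9 - w**2/9 (U(g, w) = -(w + w*w)/9 = -(w + w**2)/9 = -w/9 - w**2/9)
(-29*(9/15 + 9/(-3)) + U(6*13, -139)) + 16926 = (-29*(9/15 + 9/(-3)) - 1/9*(-139)*(1 - 139)) + 16926 = (-29*(9*(1/15) + 9*(-1/3)) - 1/9*(-139)*(-138)) + 16926 = (-29*(3/5 - 3) - 6394/3) + 16926 = (-29*(-12/5) - 6394/3) + 16926 = (348/5 - 6394/3) + 16926 = -30926/15 + 16926 = 222964/15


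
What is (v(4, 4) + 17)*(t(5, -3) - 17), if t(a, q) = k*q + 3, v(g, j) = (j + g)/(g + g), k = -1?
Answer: -198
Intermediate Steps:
v(g, j) = (g + j)/(2*g) (v(g, j) = (g + j)/((2*g)) = (g + j)*(1/(2*g)) = (g + j)/(2*g))
t(a, q) = 3 - q (t(a, q) = -q + 3 = 3 - q)
(v(4, 4) + 17)*(t(5, -3) - 17) = ((½)*(4 + 4)/4 + 17)*((3 - 1*(-3)) - 17) = ((½)*(¼)*8 + 17)*((3 + 3) - 17) = (1 + 17)*(6 - 17) = 18*(-11) = -198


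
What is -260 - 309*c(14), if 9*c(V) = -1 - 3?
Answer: -368/3 ≈ -122.67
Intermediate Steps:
c(V) = -4/9 (c(V) = (-1 - 3)/9 = (1/9)*(-4) = -4/9)
-260 - 309*c(14) = -260 - 309*(-4/9) = -260 + 412/3 = -368/3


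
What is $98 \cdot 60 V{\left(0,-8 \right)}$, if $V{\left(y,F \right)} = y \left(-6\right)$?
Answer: $0$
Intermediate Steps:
$V{\left(y,F \right)} = - 6 y$
$98 \cdot 60 V{\left(0,-8 \right)} = 98 \cdot 60 \left(\left(-6\right) 0\right) = 5880 \cdot 0 = 0$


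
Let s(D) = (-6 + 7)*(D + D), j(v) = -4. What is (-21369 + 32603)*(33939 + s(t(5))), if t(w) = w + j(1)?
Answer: 381293194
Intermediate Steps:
t(w) = -4 + w (t(w) = w - 4 = -4 + w)
s(D) = 2*D (s(D) = 1*(2*D) = 2*D)
(-21369 + 32603)*(33939 + s(t(5))) = (-21369 + 32603)*(33939 + 2*(-4 + 5)) = 11234*(33939 + 2*1) = 11234*(33939 + 2) = 11234*33941 = 381293194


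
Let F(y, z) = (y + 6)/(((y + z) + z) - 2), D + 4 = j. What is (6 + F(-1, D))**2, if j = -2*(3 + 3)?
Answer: 1681/49 ≈ 34.306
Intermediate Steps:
j = -12 (j = -2*6 = -12)
D = -16 (D = -4 - 12 = -16)
F(y, z) = (6 + y)/(-2 + y + 2*z) (F(y, z) = (6 + y)/((y + 2*z) - 2) = (6 + y)/(-2 + y + 2*z))
(6 + F(-1, D))**2 = (6 + (6 - 1)/(-2 - 1 + 2*(-16)))**2 = (6 + 5/(-2 - 1 - 32))**2 = (6 + 5/(-35))**2 = (6 - 1/35*5)**2 = (6 - 1/7)**2 = (41/7)**2 = 1681/49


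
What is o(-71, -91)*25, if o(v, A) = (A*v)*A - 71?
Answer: -14700550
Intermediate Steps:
o(v, A) = -71 + v*A² (o(v, A) = v*A² - 71 = -71 + v*A²)
o(-71, -91)*25 = (-71 - 71*(-91)²)*25 = (-71 - 71*8281)*25 = (-71 - 587951)*25 = -588022*25 = -14700550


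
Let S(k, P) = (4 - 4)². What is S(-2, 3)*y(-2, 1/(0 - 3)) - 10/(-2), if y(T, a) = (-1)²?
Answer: 5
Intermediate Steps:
S(k, P) = 0 (S(k, P) = 0² = 0)
y(T, a) = 1
S(-2, 3)*y(-2, 1/(0 - 3)) - 10/(-2) = 0*1 - 10/(-2) = 0 - 10*(-½) = 0 + 5 = 5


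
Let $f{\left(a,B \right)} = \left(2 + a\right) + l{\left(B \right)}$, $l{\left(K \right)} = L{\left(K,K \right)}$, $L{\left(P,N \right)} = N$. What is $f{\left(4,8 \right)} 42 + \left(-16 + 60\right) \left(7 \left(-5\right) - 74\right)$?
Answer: $-4208$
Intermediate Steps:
$l{\left(K \right)} = K$
$f{\left(a,B \right)} = 2 + B + a$ ($f{\left(a,B \right)} = \left(2 + a\right) + B = 2 + B + a$)
$f{\left(4,8 \right)} 42 + \left(-16 + 60\right) \left(7 \left(-5\right) - 74\right) = \left(2 + 8 + 4\right) 42 + \left(-16 + 60\right) \left(7 \left(-5\right) - 74\right) = 14 \cdot 42 + 44 \left(-35 - 74\right) = 588 + 44 \left(-109\right) = 588 - 4796 = -4208$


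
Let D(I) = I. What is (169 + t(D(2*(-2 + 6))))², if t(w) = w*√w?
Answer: 29073 + 5408*√2 ≈ 36721.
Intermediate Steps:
t(w) = w^(3/2)
(169 + t(D(2*(-2 + 6))))² = (169 + (2*(-2 + 6))^(3/2))² = (169 + (2*4)^(3/2))² = (169 + 8^(3/2))² = (169 + 16*√2)²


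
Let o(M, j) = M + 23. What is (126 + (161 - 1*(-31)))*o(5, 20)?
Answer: 8904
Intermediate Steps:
o(M, j) = 23 + M
(126 + (161 - 1*(-31)))*o(5, 20) = (126 + (161 - 1*(-31)))*(23 + 5) = (126 + (161 + 31))*28 = (126 + 192)*28 = 318*28 = 8904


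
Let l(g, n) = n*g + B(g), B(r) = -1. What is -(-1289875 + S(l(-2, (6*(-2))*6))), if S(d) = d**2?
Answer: 1269426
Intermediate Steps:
l(g, n) = -1 + g*n (l(g, n) = n*g - 1 = g*n - 1 = -1 + g*n)
-(-1289875 + S(l(-2, (6*(-2))*6))) = -(-1289875 + (-1 - 2*6*(-2)*6)**2) = -(-1289875 + (-1 - (-24)*6)**2) = -(-1289875 + (-1 - 2*(-72))**2) = -(-1289875 + (-1 + 144)**2) = -(-1289875 + 143**2) = -(-1289875 + 20449) = -1*(-1269426) = 1269426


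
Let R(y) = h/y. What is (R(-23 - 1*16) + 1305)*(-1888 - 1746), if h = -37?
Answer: -185086888/39 ≈ -4.7458e+6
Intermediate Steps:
R(y) = -37/y
(R(-23 - 1*16) + 1305)*(-1888 - 1746) = (-37/(-23 - 1*16) + 1305)*(-1888 - 1746) = (-37/(-23 - 16) + 1305)*(-3634) = (-37/(-39) + 1305)*(-3634) = (-37*(-1/39) + 1305)*(-3634) = (37/39 + 1305)*(-3634) = (50932/39)*(-3634) = -185086888/39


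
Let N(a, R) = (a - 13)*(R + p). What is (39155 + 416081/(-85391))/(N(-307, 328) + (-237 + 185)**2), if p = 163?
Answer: -835767131/3296434164 ≈ -0.25354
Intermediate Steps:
N(a, R) = (-13 + a)*(163 + R) (N(a, R) = (a - 13)*(R + 163) = (-13 + a)*(163 + R))
(39155 + 416081/(-85391))/(N(-307, 328) + (-237 + 185)**2) = (39155 + 416081/(-85391))/((-2119 - 13*328 + 163*(-307) + 328*(-307)) + (-237 + 185)**2) = (39155 + 416081*(-1/85391))/((-2119 - 4264 - 50041 - 100696) + (-52)**2) = (39155 - 416081/85391)/(-157120 + 2704) = (3343068524/85391)/(-154416) = (3343068524/85391)*(-1/154416) = -835767131/3296434164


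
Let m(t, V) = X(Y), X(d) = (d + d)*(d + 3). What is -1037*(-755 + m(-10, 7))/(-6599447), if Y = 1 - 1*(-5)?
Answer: -670939/6599447 ≈ -0.10167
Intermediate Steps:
Y = 6 (Y = 1 + 5 = 6)
X(d) = 2*d*(3 + d) (X(d) = (2*d)*(3 + d) = 2*d*(3 + d))
m(t, V) = 108 (m(t, V) = 2*6*(3 + 6) = 2*6*9 = 108)
-1037*(-755 + m(-10, 7))/(-6599447) = -1037*(-755 + 108)/(-6599447) = -1037*(-647)*(-1/6599447) = 670939*(-1/6599447) = -670939/6599447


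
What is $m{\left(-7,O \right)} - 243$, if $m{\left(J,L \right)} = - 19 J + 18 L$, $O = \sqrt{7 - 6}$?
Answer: $-92$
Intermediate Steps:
$O = 1$ ($O = \sqrt{1} = 1$)
$m{\left(-7,O \right)} - 243 = \left(\left(-19\right) \left(-7\right) + 18 \cdot 1\right) - 243 = \left(133 + 18\right) - 243 = 151 - 243 = -92$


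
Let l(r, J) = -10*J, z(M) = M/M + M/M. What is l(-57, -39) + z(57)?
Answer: 392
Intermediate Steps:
z(M) = 2 (z(M) = 1 + 1 = 2)
l(-57, -39) + z(57) = -10*(-39) + 2 = 390 + 2 = 392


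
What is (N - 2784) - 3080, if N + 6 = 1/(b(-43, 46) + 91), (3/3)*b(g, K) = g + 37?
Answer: -498949/85 ≈ -5870.0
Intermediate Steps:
b(g, K) = 37 + g (b(g, K) = g + 37 = 37 + g)
N = -509/85 (N = -6 + 1/((37 - 43) + 91) = -6 + 1/(-6 + 91) = -6 + 1/85 = -509/85 ≈ -5.9882)
(N - 2784) - 3080 = (-509/85 - 2784) - 3080 = -237149/85 - 3080 = -498949/85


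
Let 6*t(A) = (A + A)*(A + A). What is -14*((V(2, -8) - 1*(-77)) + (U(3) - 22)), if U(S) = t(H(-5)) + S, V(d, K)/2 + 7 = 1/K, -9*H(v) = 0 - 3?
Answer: -33131/54 ≈ -613.54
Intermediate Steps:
H(v) = 1/3 (H(v) = -(0 - 3)/9 = -1/9*(-3) = 1/3)
V(d, K) = -14 + 2/K
t(A) = 2*A**2/3 (t(A) = ((A + A)*(A + A))/6 = ((2*A)*(2*A))/6 = (4*A**2)/6 = 2*A**2/3)
U(S) = 2/27 + S (U(S) = 2*(1/3)**2/3 + S = (2/3)*(1/9) + S = 2/27 + S)
-14*((V(2, -8) - 1*(-77)) + (U(3) - 22)) = -14*(((-14 + 2/(-8)) - 1*(-77)) + ((2/27 + 3) - 22)) = -14*(((-14 + 2*(-1/8)) + 77) + (83/27 - 22)) = -14*(((-14 - 1/4) + 77) - 511/27) = -14*((-57/4 + 77) - 511/27) = -14*(251/4 - 511/27) = -14*4733/108 = -33131/54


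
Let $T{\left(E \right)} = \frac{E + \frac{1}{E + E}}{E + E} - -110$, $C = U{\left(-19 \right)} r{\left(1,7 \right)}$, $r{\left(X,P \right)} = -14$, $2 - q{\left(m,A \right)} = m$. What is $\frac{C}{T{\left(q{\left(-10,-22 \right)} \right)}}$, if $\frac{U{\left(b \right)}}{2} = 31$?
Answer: $- \frac{499968}{63649} \approx -7.8551$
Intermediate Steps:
$q{\left(m,A \right)} = 2 - m$
$U{\left(b \right)} = 62$ ($U{\left(b \right)} = 2 \cdot 31 = 62$)
$C = -868$ ($C = 62 \left(-14\right) = -868$)
$T{\left(E \right)} = 110 + \frac{E + \frac{1}{2 E}}{2 E}$ ($T{\left(E \right)} = \frac{E + \frac{1}{2 E}}{2 E} + 110 = 110 + \frac{E + \frac{1}{2 E}}{2 E}$)
$\frac{C}{T{\left(q{\left(-10,-22 \right)} \right)}} = - \frac{868}{\frac{221}{2} + \frac{1}{4 \left(2 - -10\right)^{2}}} = - \frac{868}{\frac{221}{2} + \frac{1}{4 \left(2 + 10\right)^{2}}} = - \frac{868}{\frac{221}{2} + \frac{1}{4 \cdot 144}} = - \frac{868}{\frac{221}{2} + \frac{1}{4} \cdot \frac{1}{144}} = - \frac{868}{\frac{221}{2} + \frac{1}{576}} = - \frac{868}{\frac{63649}{576}} = \left(-868\right) \frac{576}{63649} = - \frac{499968}{63649}$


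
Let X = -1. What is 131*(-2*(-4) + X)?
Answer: 917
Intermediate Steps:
131*(-2*(-4) + X) = 131*(-2*(-4) - 1) = 131*(8 - 1) = 131*7 = 917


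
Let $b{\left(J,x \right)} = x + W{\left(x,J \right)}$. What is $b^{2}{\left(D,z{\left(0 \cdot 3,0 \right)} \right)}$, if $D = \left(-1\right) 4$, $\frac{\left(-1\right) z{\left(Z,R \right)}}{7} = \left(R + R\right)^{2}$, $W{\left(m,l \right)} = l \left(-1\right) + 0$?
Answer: $16$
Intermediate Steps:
$W{\left(m,l \right)} = - l$ ($W{\left(m,l \right)} = - l + 0 = - l$)
$z{\left(Z,R \right)} = - 28 R^{2}$ ($z{\left(Z,R \right)} = - 7 \left(R + R\right)^{2} = - 7 \left(2 R\right)^{2} = - 7 \cdot 4 R^{2} = - 28 R^{2}$)
$D = -4$
$b{\left(J,x \right)} = x - J$
$b^{2}{\left(D,z{\left(0 \cdot 3,0 \right)} \right)} = \left(- 28 \cdot 0^{2} - -4\right)^{2} = \left(\left(-28\right) 0 + 4\right)^{2} = \left(0 + 4\right)^{2} = 4^{2} = 16$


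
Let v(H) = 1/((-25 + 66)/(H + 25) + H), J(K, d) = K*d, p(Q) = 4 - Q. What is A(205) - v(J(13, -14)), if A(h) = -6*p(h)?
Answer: 34509847/28615 ≈ 1206.0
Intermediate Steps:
A(h) = -24 + 6*h (A(h) = -6*(4 - h) = -24 + 6*h)
v(H) = 1/(H + 41/(25 + H)) (v(H) = 1/(41/(25 + H) + H) = 1/(H + 41/(25 + H)))
A(205) - v(J(13, -14)) = (-24 + 6*205) - (25 + 13*(-14))/(41 + (13*(-14))² + 25*(13*(-14))) = (-24 + 1230) - (25 - 182)/(41 + (-182)² + 25*(-182)) = 1206 - (-157)/(41 + 33124 - 4550) = 1206 - (-157)/28615 = 1206 - 1*(-157/28615) = 1206 + 157/28615 = 34509847/28615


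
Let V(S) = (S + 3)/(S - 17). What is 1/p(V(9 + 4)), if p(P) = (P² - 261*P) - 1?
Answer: 1/1059 ≈ 0.00094429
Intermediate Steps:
V(S) = (3 + S)/(-17 + S)
p(P) = -1 + P² - 261*P
1/p(V(9 + 4)) = 1/(-1 + ((3 + (9 + 4))/(-17 + (9 + 4)))² - 261*(3 + (9 + 4))/(-17 + (9 + 4))) = 1/(-1 + ((3 + 13)/(-17 + 13))² - 261*(3 + 13)/(-17 + 13)) = 1/(-1 + (16/(-4))² - 261*16/(-4)) = 1/(-1 + (-¼*16)² - (-261)*16/4) = 1/(-1 + (-4)² - 261*(-4)) = 1/(-1 + 16 + 1044) = 1/1059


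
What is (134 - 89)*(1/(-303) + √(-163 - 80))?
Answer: -15/101 + 405*I*√3 ≈ -0.14851 + 701.48*I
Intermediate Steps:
(134 - 89)*(1/(-303) + √(-163 - 80)) = 45*(-1/303 + √(-243)) = 45*(-1/303 + 9*I*√3) = -15/101 + 405*I*√3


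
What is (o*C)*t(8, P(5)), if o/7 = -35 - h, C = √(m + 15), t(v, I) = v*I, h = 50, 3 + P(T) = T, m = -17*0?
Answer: -9520*√15 ≈ -36871.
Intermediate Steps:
m = 0
P(T) = -3 + T
t(v, I) = I*v
C = √15 (C = √(0 + 15) = √15 ≈ 3.8730)
o = -595 (o = 7*(-35 - 1*50) = 7*(-35 - 50) = 7*(-85) = -595)
(o*C)*t(8, P(5)) = (-595*√15)*((-3 + 5)*8) = (-595*√15)*(2*8) = -595*√15*16 = -9520*√15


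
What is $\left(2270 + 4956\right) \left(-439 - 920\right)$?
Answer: $-9820134$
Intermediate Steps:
$\left(2270 + 4956\right) \left(-439 - 920\right) = 7226 \left(-1359\right) = -9820134$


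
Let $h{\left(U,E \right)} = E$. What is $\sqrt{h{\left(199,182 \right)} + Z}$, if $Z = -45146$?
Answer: $6 i \sqrt{1249} \approx 212.05 i$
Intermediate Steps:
$\sqrt{h{\left(199,182 \right)} + Z} = \sqrt{182 - 45146} = \sqrt{-44964} = 6 i \sqrt{1249}$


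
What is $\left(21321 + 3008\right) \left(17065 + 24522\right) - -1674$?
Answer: $1011771797$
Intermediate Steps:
$\left(21321 + 3008\right) \left(17065 + 24522\right) - -1674 = 24329 \cdot 41587 + 1674 = 1011770123 + 1674 = 1011771797$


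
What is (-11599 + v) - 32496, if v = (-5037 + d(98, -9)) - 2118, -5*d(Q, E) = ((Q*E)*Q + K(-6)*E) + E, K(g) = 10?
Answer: -33943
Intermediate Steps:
d(Q, E) = -11*E/5 - E*Q²/5 (d(Q, E) = -(((Q*E)*Q + 10*E) + E)/5 = -(((E*Q)*Q + 10*E) + E)/5 = -((E*Q² + 10*E) + E)/5 = -((10*E + E*Q²) + E)/5 = -(11*E + E*Q²)/5 = -11*E/5 - E*Q²/5)
v = 10152 (v = (-5037 - ⅕*(-9)*(11 + 98²)) - 2118 = (-5037 - ⅕*(-9)*(11 + 9604)) - 2118 = (-5037 - ⅕*(-9)*9615) - 2118 = (-5037 + 17307) - 2118 = 12270 - 2118 = 10152)
(-11599 + v) - 32496 = (-11599 + 10152) - 32496 = -1447 - 32496 = -33943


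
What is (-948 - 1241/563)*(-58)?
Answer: 31027970/563 ≈ 55112.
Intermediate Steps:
(-948 - 1241/563)*(-58) = -534965/563*(-58) = 31027970/563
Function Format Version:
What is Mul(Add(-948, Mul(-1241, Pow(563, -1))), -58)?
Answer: Rational(31027970, 563) ≈ 55112.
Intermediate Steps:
Mul(Add(-948, Mul(-1241, Pow(563, -1))), -58) = Mul(Add(-948, Mul(-1241, Rational(1, 563))), -58) = Mul(Add(-948, Rational(-1241, 563)), -58) = Mul(Rational(-534965, 563), -58) = Rational(31027970, 563)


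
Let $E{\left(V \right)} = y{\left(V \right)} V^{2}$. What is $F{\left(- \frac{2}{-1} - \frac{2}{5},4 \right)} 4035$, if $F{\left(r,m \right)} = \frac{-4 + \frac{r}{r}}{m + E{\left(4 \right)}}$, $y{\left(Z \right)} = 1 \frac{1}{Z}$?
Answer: $- \frac{12105}{8} \approx -1513.1$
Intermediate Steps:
$y{\left(Z \right)} = \frac{1}{Z}$
$E{\left(V \right)} = V$ ($E{\left(V \right)} = \frac{V^{2}}{V} = V$)
$F{\left(r,m \right)} = - \frac{3}{4 + m}$ ($F{\left(r,m \right)} = \frac{-4 + \frac{r}{r}}{m + 4} = \frac{-4 + 1}{4 + m} = - \frac{3}{4 + m}$)
$F{\left(- \frac{2}{-1} - \frac{2}{5},4 \right)} 4035 = - \frac{3}{4 + 4} \cdot 4035 = - \frac{3}{8} \cdot 4035 = \left(-3\right) \frac{1}{8} \cdot 4035 = \left(- \frac{3}{8}\right) 4035 = - \frac{12105}{8}$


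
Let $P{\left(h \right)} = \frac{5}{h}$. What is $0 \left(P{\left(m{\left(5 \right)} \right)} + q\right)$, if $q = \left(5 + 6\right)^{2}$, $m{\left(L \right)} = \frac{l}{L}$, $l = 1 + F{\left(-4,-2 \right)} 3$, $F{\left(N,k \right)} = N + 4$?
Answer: $0$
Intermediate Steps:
$F{\left(N,k \right)} = 4 + N$
$l = 1$ ($l = 1 + \left(4 - 4\right) 3 = 1 + 0 \cdot 3 = 1 + 0 = 1$)
$m{\left(L \right)} = \frac{1}{L}$ ($m{\left(L \right)} = 1 \frac{1}{L} = \frac{1}{L}$)
$q = 121$ ($q = 11^{2} = 121$)
$0 \left(P{\left(m{\left(5 \right)} \right)} + q\right) = 0 \left(\frac{5}{\frac{1}{5}} + 121\right) = 0 \left(5 \frac{1}{\frac{1}{5}} + 121\right) = 0 \left(5 \cdot 5 + 121\right) = 0 \left(25 + 121\right) = 0 \cdot 146 = 0$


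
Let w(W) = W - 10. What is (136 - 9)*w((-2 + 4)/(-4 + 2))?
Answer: -1397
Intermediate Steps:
w(W) = -10 + W
(136 - 9)*w((-2 + 4)/(-4 + 2)) = (136 - 9)*(-10 + (-2 + 4)/(-4 + 2)) = 127*(-10 + 2/(-2)) = 127*(-10 + 2*(-1/2)) = 127*(-10 - 1) = 127*(-11) = -1397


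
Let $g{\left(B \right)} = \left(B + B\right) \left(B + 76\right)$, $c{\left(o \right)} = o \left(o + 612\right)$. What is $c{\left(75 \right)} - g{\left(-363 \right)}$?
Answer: $-156837$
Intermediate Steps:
$c{\left(o \right)} = o \left(612 + o\right)$
$g{\left(B \right)} = 2 B \left(76 + B\right)$
$c{\left(75 \right)} - g{\left(-363 \right)} = 75 \left(612 + 75\right) - 2 \left(-363\right) \left(76 - 363\right) = 75 \cdot 687 - 2 \left(-363\right) \left(-287\right) = 51525 - 208362 = -156837$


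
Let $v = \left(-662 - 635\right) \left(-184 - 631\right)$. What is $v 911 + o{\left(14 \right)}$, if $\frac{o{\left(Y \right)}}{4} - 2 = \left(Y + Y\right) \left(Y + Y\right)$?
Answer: $962980249$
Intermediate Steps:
$o{\left(Y \right)} = 8 + 16 Y^{2}$ ($o{\left(Y \right)} = 8 + 4 \left(Y + Y\right) \left(Y + Y\right) = 8 + 4 \cdot 2 Y 2 Y = 8 + 4 \cdot 4 Y^{2} = 8 + 16 Y^{2}$)
$v = 1057055$ ($v = \left(-1297\right) \left(-815\right) = 1057055$)
$v 911 + o{\left(14 \right)} = 1057055 \cdot 911 + \left(8 + 16 \cdot 14^{2}\right) = 962977105 + \left(8 + 16 \cdot 196\right) = 962977105 + \left(8 + 3136\right) = 962977105 + 3144 = 962980249$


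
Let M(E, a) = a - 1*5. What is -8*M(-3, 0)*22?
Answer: 880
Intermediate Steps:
M(E, a) = -5 + a (M(E, a) = a - 5 = -5 + a)
-8*M(-3, 0)*22 = -8*(-5 + 0)*22 = -8*(-5)*22 = 40*22 = 880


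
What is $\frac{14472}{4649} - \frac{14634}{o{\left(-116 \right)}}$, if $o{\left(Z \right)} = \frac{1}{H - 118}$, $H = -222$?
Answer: $\frac{23131392912}{4649} \approx 4.9756 \cdot 10^{6}$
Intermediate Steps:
$o{\left(Z \right)} = - \frac{1}{340}$ ($o{\left(Z \right)} = \frac{1}{-222 - 118} = \frac{1}{-340} = - \frac{1}{340}$)
$\frac{14472}{4649} - \frac{14634}{o{\left(-116 \right)}} = \frac{14472}{4649} - \frac{14634}{- \frac{1}{340}} = 14472 \cdot \frac{1}{4649} - -4975560 = \frac{14472}{4649} + 4975560 = \frac{23131392912}{4649}$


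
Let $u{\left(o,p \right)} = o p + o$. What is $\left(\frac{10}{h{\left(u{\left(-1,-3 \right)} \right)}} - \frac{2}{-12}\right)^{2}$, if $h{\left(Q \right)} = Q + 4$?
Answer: $\frac{121}{36} \approx 3.3611$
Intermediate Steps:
$u{\left(o,p \right)} = o + o p$
$h{\left(Q \right)} = 4 + Q$
$\left(\frac{10}{h{\left(u{\left(-1,-3 \right)} \right)}} - \frac{2}{-12}\right)^{2} = \left(\frac{10}{4 - \left(1 - 3\right)} - \frac{2}{-12}\right)^{2} = \left(\frac{10}{4 - -2} - - \frac{1}{6}\right)^{2} = \left(\frac{10}{4 + 2} + \frac{1}{6}\right)^{2} = \left(\frac{10}{6} + \frac{1}{6}\right)^{2} = \left(10 \cdot \frac{1}{6} + \frac{1}{6}\right)^{2} = \left(\frac{5}{3} + \frac{1}{6}\right)^{2} = \left(\frac{11}{6}\right)^{2} = \frac{121}{36}$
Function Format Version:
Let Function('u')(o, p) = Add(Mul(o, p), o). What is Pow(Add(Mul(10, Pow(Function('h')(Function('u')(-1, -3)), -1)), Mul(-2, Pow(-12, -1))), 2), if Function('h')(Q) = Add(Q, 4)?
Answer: Rational(121, 36) ≈ 3.3611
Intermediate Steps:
Function('u')(o, p) = Add(o, Mul(o, p))
Function('h')(Q) = Add(4, Q)
Pow(Add(Mul(10, Pow(Function('h')(Function('u')(-1, -3)), -1)), Mul(-2, Pow(-12, -1))), 2) = Pow(Add(Mul(10, Pow(Add(4, Mul(-1, Add(1, -3))), -1)), Mul(-2, Pow(-12, -1))), 2) = Pow(Add(Mul(10, Pow(Add(4, Mul(-1, -2)), -1)), Mul(-2, Rational(-1, 12))), 2) = Pow(Add(Mul(10, Pow(Add(4, 2), -1)), Rational(1, 6)), 2) = Pow(Add(Mul(10, Pow(6, -1)), Rational(1, 6)), 2) = Pow(Add(Mul(10, Rational(1, 6)), Rational(1, 6)), 2) = Pow(Add(Rational(5, 3), Rational(1, 6)), 2) = Pow(Rational(11, 6), 2) = Rational(121, 36)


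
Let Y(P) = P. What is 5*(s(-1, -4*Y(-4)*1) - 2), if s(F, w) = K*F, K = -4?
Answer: 10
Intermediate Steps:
s(F, w) = -4*F
5*(s(-1, -4*Y(-4)*1) - 2) = 5*(-4*(-1) - 2) = 5*(4 - 2) = 5*2 = 10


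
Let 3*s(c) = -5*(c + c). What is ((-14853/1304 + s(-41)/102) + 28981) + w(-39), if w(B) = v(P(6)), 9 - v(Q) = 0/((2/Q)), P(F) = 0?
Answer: 5781847691/199512 ≈ 28980.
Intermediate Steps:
s(c) = -10*c/3 (s(c) = (-5*(c + c))/3 = (-10*c)/3 = -10*c/3)
v(Q) = 9 (v(Q) = 9 - 0/(2/Q) = 9 - 0*Q/2 = 9 - 1*0 = 9 + 0 = 9)
w(B) = 9
((-14853/1304 + s(-41)/102) + 28981) + w(-39) = ((-14853/1304 - 10/3*(-41)/102) + 28981) + 9 = ((-14853*1/1304 + (410/3)*(1/102)) + 28981) + 9 = ((-14853/1304 + 205/153) + 28981) + 9 = (-2005189/199512 + 28981) + 9 = 5780052083/199512 + 9 = 5781847691/199512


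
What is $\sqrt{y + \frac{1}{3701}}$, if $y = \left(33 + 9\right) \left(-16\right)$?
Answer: $\frac{i \sqrt{9204649771}}{3701} \approx 25.923 i$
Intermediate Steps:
$y = -672$ ($y = 42 \left(-16\right) = -672$)
$\sqrt{y + \frac{1}{3701}} = \sqrt{-672 + \frac{1}{3701}} = \sqrt{- \frac{2487071}{3701}} = \frac{i \sqrt{9204649771}}{3701}$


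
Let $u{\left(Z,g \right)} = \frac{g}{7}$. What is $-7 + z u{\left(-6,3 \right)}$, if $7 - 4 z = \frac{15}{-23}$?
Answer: $- \frac{995}{161} \approx -6.1801$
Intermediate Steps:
$u{\left(Z,g \right)} = \frac{g}{7}$ ($u{\left(Z,g \right)} = g \frac{1}{7} = \frac{g}{7}$)
$z = \frac{44}{23}$ ($z = \frac{7}{4} - \frac{15 \frac{1}{-23}}{4} = \frac{7}{4} - \frac{15 \left(- \frac{1}{23}\right)}{4} = \frac{7}{4} - - \frac{15}{92} = \frac{7}{4} + \frac{15}{92} = \frac{44}{23} \approx 1.913$)
$-7 + z u{\left(-6,3 \right)} = -7 + \frac{44 \cdot \frac{1}{7} \cdot 3}{23} = -7 + \frac{44}{23} \cdot \frac{3}{7} = -7 + \frac{132}{161} = - \frac{995}{161}$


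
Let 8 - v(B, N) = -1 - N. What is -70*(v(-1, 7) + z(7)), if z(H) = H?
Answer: -1610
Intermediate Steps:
v(B, N) = 9 + N (v(B, N) = 8 - (-1 - N) = 8 + (1 + N) = 9 + N)
-70*(v(-1, 7) + z(7)) = -70*((9 + 7) + 7) = -70*(16 + 7) = -70*23 = -1610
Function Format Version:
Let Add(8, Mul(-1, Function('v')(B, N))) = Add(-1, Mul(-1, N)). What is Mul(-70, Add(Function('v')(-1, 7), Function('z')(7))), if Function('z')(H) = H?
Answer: -1610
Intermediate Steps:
Function('v')(B, N) = Add(9, N) (Function('v')(B, N) = Add(8, Mul(-1, Add(-1, Mul(-1, N)))) = Add(8, Add(1, N)) = Add(9, N))
Mul(-70, Add(Function('v')(-1, 7), Function('z')(7))) = Mul(-70, Add(Add(9, 7), 7)) = Mul(-70, Add(16, 7)) = Mul(-70, 23) = -1610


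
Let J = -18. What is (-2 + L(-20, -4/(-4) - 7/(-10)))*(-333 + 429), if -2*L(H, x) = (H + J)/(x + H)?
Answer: -17792/61 ≈ -291.67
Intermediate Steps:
L(H, x) = -(-18 + H)/(2*(H + x)) (L(H, x) = -(H - 18)/(2*(x + H)) = -(-18 + H)/(2*(H + x)))
(-2 + L(-20, -4/(-4) - 7/(-10)))*(-333 + 429) = (-2 + (9 - ½*(-20))/(-20 + (-4/(-4) - 7/(-10))))*(-333 + 429) = (-2 + (9 + 10)/(-20 + (-4*(-¼) - 7*(-⅒))))*96 = (-2 + 19/(-20 + (1 + 7/10)))*96 = (-2 + 19/(-20 + 17/10))*96 = (-2 + 19/(-183/10))*96 = (-2 - 10/183*19)*96 = (-2 - 190/183)*96 = -556/183*96 = -17792/61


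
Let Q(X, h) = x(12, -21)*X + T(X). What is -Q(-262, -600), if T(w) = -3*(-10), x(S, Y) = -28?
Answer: -7366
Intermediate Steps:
T(w) = 30
Q(X, h) = 30 - 28*X (Q(X, h) = -28*X + 30 = 30 - 28*X)
-Q(-262, -600) = -(30 - 28*(-262)) = -(30 + 7336) = -1*7366 = -7366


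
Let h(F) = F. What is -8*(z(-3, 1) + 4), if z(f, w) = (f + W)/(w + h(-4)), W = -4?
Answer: -152/3 ≈ -50.667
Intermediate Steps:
z(f, w) = (-4 + f)/(-4 + w) (z(f, w) = (f - 4)/(w - 4) = (-4 + f)/(-4 + w))
-8*(z(-3, 1) + 4) = -8*((-4 - 3)/(-4 + 1) + 4) = -8*(-7/(-3) + 4) = -8*(-1/3*(-7) + 4) = -8*(7/3 + 4) = -8*19/3 = -152/3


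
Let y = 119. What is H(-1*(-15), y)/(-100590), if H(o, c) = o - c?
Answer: 52/50295 ≈ 0.0010339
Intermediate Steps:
H(-1*(-15), y)/(-100590) = (-1*(-15) - 1*119)/(-100590) = (15 - 119)*(-1/100590) = -104*(-1/100590) = 52/50295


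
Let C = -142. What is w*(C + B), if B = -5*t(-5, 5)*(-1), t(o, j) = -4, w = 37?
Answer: -5994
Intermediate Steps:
B = -20 (B = -5*(-4)*(-1) = 20*(-1) = -20)
w*(C + B) = 37*(-142 - 20) = 37*(-162) = -5994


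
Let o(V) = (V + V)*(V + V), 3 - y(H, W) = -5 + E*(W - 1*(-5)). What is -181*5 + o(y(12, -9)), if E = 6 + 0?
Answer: 3191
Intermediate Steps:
E = 6
y(H, W) = -22 - 6*W (y(H, W) = 3 - (-5 + 6*(W - 1*(-5))) = 3 - (-5 + 6*(W + 5)) = 3 - (-5 + 6*(5 + W)) = 3 - (-5 + (30 + 6*W)) = 3 - (25 + 6*W) = 3 + (-25 - 6*W) = -22 - 6*W)
o(V) = 4*V² (o(V) = (2*V)*(2*V) = 4*V²)
-181*5 + o(y(12, -9)) = -181*5 + 4*(-22 - 6*(-9))² = -905 + 4*(-22 + 54)² = -905 + 4*32² = -905 + 4*1024 = -905 + 4096 = 3191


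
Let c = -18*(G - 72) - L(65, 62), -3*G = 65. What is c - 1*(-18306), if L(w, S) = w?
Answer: 19927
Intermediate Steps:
G = -65/3 (G = -⅓*65 = -65/3 ≈ -21.667)
c = 1621 (c = -18*(-65/3 - 72) - 1*65 = -18*(-281/3) - 65 = 1686 - 65 = 1621)
c - 1*(-18306) = 1621 - 1*(-18306) = 1621 + 18306 = 19927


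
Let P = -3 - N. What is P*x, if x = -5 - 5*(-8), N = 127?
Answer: -4550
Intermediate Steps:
P = -130 (P = -3 - 1*127 = -3 - 127 = -130)
x = 35 (x = -5 + 40 = 35)
P*x = -130*35 = -4550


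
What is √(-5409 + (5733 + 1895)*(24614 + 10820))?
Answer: √270285143 ≈ 16440.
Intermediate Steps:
√(-5409 + (5733 + 1895)*(24614 + 10820)) = √(-5409 + 7628*35434) = √(-5409 + 270290552) = √270285143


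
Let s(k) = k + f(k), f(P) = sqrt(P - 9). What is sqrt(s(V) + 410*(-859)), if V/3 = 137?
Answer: sqrt(-351779 + sqrt(402)) ≈ 593.09*I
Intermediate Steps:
V = 411 (V = 3*137 = 411)
f(P) = sqrt(-9 + P)
s(k) = k + sqrt(-9 + k)
sqrt(s(V) + 410*(-859)) = sqrt((411 + sqrt(-9 + 411)) + 410*(-859)) = sqrt((411 + sqrt(402)) - 352190) = sqrt(-351779 + sqrt(402))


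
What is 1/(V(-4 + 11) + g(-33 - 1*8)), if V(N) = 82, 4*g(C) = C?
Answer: 4/287 ≈ 0.013937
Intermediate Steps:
g(C) = C/4
1/(V(-4 + 11) + g(-33 - 1*8)) = 1/(82 + (-33 - 1*8)/4) = 1/(82 + (-33 - 8)/4) = 1/(82 + (¼)*(-41)) = 1/(82 - 41/4) = 1/(287/4) = 4/287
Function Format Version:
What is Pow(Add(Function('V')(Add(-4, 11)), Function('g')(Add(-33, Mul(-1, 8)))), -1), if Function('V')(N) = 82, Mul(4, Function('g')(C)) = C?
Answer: Rational(4, 287) ≈ 0.013937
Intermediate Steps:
Function('g')(C) = Mul(Rational(1, 4), C)
Pow(Add(Function('V')(Add(-4, 11)), Function('g')(Add(-33, Mul(-1, 8)))), -1) = Pow(Add(82, Mul(Rational(1, 4), Add(-33, Mul(-1, 8)))), -1) = Pow(Add(82, Mul(Rational(1, 4), Add(-33, -8))), -1) = Pow(Add(82, Mul(Rational(1, 4), -41)), -1) = Pow(Add(82, Rational(-41, 4)), -1) = Pow(Rational(287, 4), -1) = Rational(4, 287)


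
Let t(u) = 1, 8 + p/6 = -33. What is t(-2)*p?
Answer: -246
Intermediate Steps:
p = -246 (p = -48 + 6*(-33) = -48 - 198 = -246)
t(-2)*p = 1*(-246) = -246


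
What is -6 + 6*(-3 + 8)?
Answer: 24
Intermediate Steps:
-6 + 6*(-3 + 8) = -6 + 6*5 = -6 + 30 = 24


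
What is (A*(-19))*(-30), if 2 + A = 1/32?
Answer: -17955/16 ≈ -1122.2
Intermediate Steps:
A = -63/32 (A = -2 + 1/32 = -63/32 ≈ -1.9688)
(A*(-19))*(-30) = -63/32*(-19)*(-30) = (1197/32)*(-30) = -17955/16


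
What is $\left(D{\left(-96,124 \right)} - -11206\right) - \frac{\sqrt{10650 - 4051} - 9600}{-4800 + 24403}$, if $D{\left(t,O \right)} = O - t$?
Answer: $\frac{223993478}{19603} - \frac{\sqrt{6599}}{19603} \approx 11426.0$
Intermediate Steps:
$\left(D{\left(-96,124 \right)} - -11206\right) - \frac{\sqrt{10650 - 4051} - 9600}{-4800 + 24403} = \left(\left(124 - -96\right) - -11206\right) - \frac{\sqrt{10650 - 4051} - 9600}{-4800 + 24403} = \left(\left(124 + 96\right) + 11206\right) - \frac{\sqrt{6599} - 9600}{19603} = \left(220 + 11206\right) - \left(-9600 + \sqrt{6599}\right) \frac{1}{19603} = 11426 - \left(- \frac{9600}{19603} + \frac{\sqrt{6599}}{19603}\right) = 11426 + \left(\frac{9600}{19603} - \frac{\sqrt{6599}}{19603}\right) = \frac{223993478}{19603} - \frac{\sqrt{6599}}{19603}$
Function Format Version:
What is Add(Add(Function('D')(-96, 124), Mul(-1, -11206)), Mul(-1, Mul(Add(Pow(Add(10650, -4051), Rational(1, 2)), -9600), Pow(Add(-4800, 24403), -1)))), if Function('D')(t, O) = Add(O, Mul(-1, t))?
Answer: Add(Rational(223993478, 19603), Mul(Rational(-1, 19603), Pow(6599, Rational(1, 2)))) ≈ 11426.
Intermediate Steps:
Add(Add(Function('D')(-96, 124), Mul(-1, -11206)), Mul(-1, Mul(Add(Pow(Add(10650, -4051), Rational(1, 2)), -9600), Pow(Add(-4800, 24403), -1)))) = Add(Add(Add(124, Mul(-1, -96)), Mul(-1, -11206)), Mul(-1, Mul(Add(Pow(Add(10650, -4051), Rational(1, 2)), -9600), Pow(Add(-4800, 24403), -1)))) = Add(Add(Add(124, 96), 11206), Mul(-1, Mul(Add(Pow(6599, Rational(1, 2)), -9600), Pow(19603, -1)))) = Add(Add(220, 11206), Mul(-1, Mul(Add(-9600, Pow(6599, Rational(1, 2))), Rational(1, 19603)))) = Add(11426, Mul(-1, Add(Rational(-9600, 19603), Mul(Rational(1, 19603), Pow(6599, Rational(1, 2)))))) = Add(11426, Add(Rational(9600, 19603), Mul(Rational(-1, 19603), Pow(6599, Rational(1, 2))))) = Add(Rational(223993478, 19603), Mul(Rational(-1, 19603), Pow(6599, Rational(1, 2))))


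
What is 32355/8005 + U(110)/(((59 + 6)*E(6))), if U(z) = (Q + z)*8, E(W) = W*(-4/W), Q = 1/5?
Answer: 338773/520325 ≈ 0.65108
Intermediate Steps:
Q = ⅕ ≈ 0.20000
E(W) = -4
U(z) = 8/5 + 8*z (U(z) = (⅕ + z)*8 = 8/5 + 8*z)
32355/8005 + U(110)/(((59 + 6)*E(6))) = 32355/8005 + (8/5 + 8*110)/(((59 + 6)*(-4))) = 32355*(1/8005) + (8/5 + 880)/((65*(-4))) = 6471/1601 + (4408/5)/(-260) = 6471/1601 + (4408/5)*(-1/260) = 6471/1601 - 1102/325 = 338773/520325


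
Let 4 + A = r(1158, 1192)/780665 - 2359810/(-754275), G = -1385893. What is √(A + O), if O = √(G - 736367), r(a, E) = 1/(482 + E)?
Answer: √(-668993684929369593255006 + 1535411194885675452030408*I*√530565)/876188106198 ≈ 26.981 + 26.997*I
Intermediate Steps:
O = 2*I*√530565 (O = √(-1385893 - 736367) = √(-2122260) = 2*I*√530565 ≈ 1456.8*I)
A = -2290582399591/2628564318594 (A = -4 + (1/((482 + 1192)*780665) - 2359810/(-754275)) = -4 + ((1/780665)/1674 - 2359810*(-1/754275)) = -4 + ((1/1674)*(1/780665) + 471962/150855) = -4 + (1/1306833210 + 471962/150855) = -4 + 8223674874785/2628564318594 = -2290582399591/2628564318594 ≈ -0.87142)
√(A + O) = √(-2290582399591/2628564318594 + 2*I*√530565)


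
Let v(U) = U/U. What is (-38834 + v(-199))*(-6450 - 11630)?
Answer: 702100640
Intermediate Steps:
v(U) = 1
(-38834 + v(-199))*(-6450 - 11630) = (-38834 + 1)*(-6450 - 11630) = -38833*(-18080) = 702100640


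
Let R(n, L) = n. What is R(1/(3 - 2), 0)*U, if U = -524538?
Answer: -524538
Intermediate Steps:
R(1/(3 - 2), 0)*U = -524538/(3 - 2) = -524538/1 = 1*(-524538) = -524538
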